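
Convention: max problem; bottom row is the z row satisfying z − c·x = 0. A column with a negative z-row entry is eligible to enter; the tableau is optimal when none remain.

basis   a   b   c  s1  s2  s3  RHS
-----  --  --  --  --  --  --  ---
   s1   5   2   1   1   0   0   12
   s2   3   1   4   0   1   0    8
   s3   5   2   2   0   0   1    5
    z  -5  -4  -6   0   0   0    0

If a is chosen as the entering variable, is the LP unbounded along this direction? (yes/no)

no

Column a has positive entries in row(s) 1, 2, 3, so the ratio test bounds it — not unbounded.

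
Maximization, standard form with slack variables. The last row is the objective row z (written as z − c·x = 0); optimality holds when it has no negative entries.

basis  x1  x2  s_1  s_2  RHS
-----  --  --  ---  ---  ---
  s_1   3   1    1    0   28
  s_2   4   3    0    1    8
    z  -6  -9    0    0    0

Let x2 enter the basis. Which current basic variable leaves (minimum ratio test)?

Column x2 entries and ratios — s_1: 28/1 = 28; s_2: 8/3 = 8/3.
Smallest ratio is 8/3 in the row of s_2, so s_2 leaves.

s_2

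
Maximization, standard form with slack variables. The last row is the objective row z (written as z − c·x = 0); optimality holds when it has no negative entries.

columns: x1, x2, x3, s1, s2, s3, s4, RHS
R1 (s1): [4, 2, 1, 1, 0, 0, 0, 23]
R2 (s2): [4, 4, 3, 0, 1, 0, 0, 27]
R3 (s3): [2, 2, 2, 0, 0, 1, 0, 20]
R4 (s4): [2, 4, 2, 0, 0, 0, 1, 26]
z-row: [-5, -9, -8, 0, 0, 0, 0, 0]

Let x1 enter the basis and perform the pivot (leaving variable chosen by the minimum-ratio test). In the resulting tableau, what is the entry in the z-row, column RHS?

115/4

Ratio test on column x1 — row 1: 23/4 = 23/4; row 2: 27/4 = 27/4; row 3: 20/2 = 10; row 4: 26/2 = 13. Minimum is 23/4 at row 1 (s1 leaves); pivot element 4.
Divide row 1 by 4; eliminate column x1 from the other rows.
z-row update in column RHS: 0 − (-5)·(23/4) = 115/4.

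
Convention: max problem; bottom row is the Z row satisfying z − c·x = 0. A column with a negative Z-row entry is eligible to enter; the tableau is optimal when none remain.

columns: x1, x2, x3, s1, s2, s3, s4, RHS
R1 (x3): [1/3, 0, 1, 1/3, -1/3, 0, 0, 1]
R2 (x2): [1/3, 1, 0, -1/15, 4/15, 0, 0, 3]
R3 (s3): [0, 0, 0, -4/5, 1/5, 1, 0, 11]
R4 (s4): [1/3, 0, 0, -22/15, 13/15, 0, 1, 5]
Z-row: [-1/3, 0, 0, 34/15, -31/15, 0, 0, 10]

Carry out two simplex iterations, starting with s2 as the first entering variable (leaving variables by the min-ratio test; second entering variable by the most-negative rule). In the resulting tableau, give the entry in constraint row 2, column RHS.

Ratio test on column s2 — row 1: entry -1/3 ≤ 0; row 2: 3/(4/15) = 45/4; row 3: 11/(1/5) = 55; row 4: 5/(13/15) = 75/13. Minimum is 75/13 at row 4 (s4 leaves); pivot element 13/15.
Divide row 4 by 13/15; eliminate column s2 from the other rows.
Second iteration: most negative Z-row entry is -16/13 in column s1, so s1 enters.
Ratio test on column s1 — row 1: entry -3/13 ≤ 0; row 2: (19/13)/(5/13) = 19/5; row 3: entry -6/13 ≤ 0; row 4: entry -22/13 ≤ 0. Minimum is 19/5 at row 2 (x2 leaves); pivot element 5/13.
Divide row 2 by 5/13; eliminate column s1 from the other rows.
After both pivots, the entry at constraint row 2, column RHS is 19/5.

19/5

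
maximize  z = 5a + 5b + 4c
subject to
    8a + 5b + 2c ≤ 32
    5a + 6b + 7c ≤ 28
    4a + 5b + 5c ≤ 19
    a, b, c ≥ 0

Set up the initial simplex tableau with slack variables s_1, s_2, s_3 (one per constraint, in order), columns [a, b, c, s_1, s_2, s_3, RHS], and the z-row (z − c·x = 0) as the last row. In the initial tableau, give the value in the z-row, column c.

-4

The z-row carries the negated objective coefficients: the c entry is -4.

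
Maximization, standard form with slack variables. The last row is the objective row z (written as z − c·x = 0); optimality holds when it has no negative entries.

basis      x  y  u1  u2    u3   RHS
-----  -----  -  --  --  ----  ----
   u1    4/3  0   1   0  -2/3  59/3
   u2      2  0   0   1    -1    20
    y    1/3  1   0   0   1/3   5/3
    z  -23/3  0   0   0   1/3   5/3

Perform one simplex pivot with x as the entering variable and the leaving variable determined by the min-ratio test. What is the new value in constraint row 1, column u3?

-2

Ratio test on column x — row 1: (59/3)/(4/3) = 59/4; row 2: 20/2 = 10; row 3: (5/3)/(1/3) = 5. Minimum is 5 at row 3 (y leaves); pivot element 1/3.
Divide row 3 by 1/3; eliminate column x from the other rows.
Row 1 update in column u3: -2/3 − (4/3)·1 = -2.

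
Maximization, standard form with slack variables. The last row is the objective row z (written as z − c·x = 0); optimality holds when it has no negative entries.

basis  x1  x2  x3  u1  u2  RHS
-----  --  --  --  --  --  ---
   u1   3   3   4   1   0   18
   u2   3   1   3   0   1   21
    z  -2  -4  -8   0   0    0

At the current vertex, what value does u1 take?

18

u1 is basic (row 1); its value is the RHS of that row, 18.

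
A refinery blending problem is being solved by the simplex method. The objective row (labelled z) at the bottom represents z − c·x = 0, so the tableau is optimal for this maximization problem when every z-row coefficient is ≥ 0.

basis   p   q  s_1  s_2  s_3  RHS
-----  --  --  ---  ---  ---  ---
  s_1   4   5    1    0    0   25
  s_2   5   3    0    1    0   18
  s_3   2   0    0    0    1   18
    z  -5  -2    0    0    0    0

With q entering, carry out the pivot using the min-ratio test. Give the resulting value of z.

10

Ratio test on column q — row 1: 25/5 = 5; row 2: 18/3 = 6; row 3: entry 0 ≤ 0. Minimum is 5 at row 1 (s_1 leaves); pivot element 5.
Pivot on row 1; the z-row RHS becomes 0 − (-2)·5 = 10.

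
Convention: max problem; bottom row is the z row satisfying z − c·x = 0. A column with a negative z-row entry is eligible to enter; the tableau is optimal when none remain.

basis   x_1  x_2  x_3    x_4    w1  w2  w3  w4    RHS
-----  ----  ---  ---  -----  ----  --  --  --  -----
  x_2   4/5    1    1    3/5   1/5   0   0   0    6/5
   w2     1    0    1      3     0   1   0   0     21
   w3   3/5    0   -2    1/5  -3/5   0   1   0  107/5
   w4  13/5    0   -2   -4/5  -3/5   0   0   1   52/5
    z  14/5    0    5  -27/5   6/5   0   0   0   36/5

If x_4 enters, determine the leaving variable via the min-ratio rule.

x_2

Column x_4 entries and ratios — x_2: (6/5)/(3/5) = 2; w2: 21/3 = 7; w3: (107/5)/(1/5) = 107; w4: -4/5 ≤ 0, skip.
Smallest ratio is 2 in the row of x_2, so x_2 leaves.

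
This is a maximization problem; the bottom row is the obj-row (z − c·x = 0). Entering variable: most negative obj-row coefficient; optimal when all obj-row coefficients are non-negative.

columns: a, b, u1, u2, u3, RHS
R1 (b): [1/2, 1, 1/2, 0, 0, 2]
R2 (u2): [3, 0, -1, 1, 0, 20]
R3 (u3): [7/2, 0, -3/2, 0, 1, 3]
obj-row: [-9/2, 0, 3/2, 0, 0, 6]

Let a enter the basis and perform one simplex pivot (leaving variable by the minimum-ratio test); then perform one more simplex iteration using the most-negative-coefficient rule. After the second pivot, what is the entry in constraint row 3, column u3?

Ratio test on column a — row 1: 2/(1/2) = 4; row 2: 20/3 = 20/3; row 3: 3/(7/2) = 6/7. Minimum is 6/7 at row 3 (u3 leaves); pivot element 7/2.
Divide row 3 by 7/2; eliminate column a from the other rows.
Second iteration: most negative obj-row entry is -3/7 in column u1, so u1 enters.
Ratio test on column u1 — row 1: (11/7)/(5/7) = 11/5; row 2: (122/7)/(2/7) = 61; row 3: entry -3/7 ≤ 0. Minimum is 11/5 at row 1 (b leaves); pivot element 5/7.
Divide row 1 by 5/7; eliminate column u1 from the other rows.
After both pivots, the entry at constraint row 3, column u3 is 1/5.

1/5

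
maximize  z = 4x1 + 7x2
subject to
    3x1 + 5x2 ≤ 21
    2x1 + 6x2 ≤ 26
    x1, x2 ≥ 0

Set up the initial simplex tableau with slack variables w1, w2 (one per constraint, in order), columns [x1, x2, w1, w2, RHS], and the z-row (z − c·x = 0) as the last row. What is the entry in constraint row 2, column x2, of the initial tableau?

Constraint 2 has coefficient 6 on x2.

6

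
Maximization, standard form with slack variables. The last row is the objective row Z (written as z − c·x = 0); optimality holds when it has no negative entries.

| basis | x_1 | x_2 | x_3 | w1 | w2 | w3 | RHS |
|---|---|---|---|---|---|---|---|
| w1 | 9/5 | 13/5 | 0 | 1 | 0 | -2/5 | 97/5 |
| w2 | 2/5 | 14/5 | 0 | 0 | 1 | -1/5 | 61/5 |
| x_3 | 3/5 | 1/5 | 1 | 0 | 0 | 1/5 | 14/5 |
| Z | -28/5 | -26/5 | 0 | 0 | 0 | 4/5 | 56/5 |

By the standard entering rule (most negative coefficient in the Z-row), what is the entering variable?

x_1

Negative Z-row entries: x_1: -28/5, x_2: -26/5.
The most negative is -28/5 in column x_1, so x_1 enters.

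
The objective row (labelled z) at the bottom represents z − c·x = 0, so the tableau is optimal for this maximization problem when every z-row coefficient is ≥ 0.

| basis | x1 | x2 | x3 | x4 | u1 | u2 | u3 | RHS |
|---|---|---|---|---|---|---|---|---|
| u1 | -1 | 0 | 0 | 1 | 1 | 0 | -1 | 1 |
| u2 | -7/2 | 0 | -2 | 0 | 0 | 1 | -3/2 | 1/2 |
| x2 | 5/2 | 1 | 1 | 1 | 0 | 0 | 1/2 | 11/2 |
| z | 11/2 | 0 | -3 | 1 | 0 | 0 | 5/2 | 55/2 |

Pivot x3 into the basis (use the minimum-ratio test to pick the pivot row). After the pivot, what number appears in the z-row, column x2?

Ratio test on column x3 — row 1: entry 0 ≤ 0; row 2: entry -2 ≤ 0; row 3: (11/2)/1 = 11/2. Minimum is 11/2 at row 3 (x2 leaves); pivot element 1.
Divide row 3 by 1; eliminate column x3 from the other rows.
z-row update in column x2: 0 − (-3)·1 = 3.

3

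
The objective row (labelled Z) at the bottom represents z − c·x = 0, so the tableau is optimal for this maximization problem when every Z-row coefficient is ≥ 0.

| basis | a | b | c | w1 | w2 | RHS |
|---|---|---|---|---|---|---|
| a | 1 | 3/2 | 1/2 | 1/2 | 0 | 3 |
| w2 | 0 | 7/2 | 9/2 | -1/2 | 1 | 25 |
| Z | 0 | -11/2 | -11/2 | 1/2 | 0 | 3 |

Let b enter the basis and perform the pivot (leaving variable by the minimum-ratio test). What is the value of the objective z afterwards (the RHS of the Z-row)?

14

Ratio test on column b — row 1: 3/(3/2) = 2; row 2: 25/(7/2) = 50/7. Minimum is 2 at row 1 (a leaves); pivot element 3/2.
Pivot on row 1; the Z-row RHS becomes 3 − (-11/2)·2 = 14.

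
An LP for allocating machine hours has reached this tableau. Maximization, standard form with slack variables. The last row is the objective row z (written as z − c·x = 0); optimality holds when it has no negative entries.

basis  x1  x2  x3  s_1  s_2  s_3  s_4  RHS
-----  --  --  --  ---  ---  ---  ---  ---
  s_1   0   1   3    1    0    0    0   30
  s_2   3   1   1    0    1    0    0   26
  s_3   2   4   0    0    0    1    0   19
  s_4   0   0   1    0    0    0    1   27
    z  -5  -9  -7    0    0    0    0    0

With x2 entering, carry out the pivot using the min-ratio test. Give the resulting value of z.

Ratio test on column x2 — row 1: 30/1 = 30; row 2: 26/1 = 26; row 3: 19/4 = 19/4; row 4: entry 0 ≤ 0. Minimum is 19/4 at row 3 (s_3 leaves); pivot element 4.
Pivot on row 3; the z-row RHS becomes 0 − (-9)·(19/4) = 171/4.

171/4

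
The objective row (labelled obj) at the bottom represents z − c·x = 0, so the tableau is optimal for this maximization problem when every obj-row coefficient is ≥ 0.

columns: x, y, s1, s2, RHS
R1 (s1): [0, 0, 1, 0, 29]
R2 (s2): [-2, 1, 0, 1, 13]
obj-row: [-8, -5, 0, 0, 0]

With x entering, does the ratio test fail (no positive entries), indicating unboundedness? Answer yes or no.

yes

Every constraint-row entry in column x is ≤ 0, so increasing x is unbounded.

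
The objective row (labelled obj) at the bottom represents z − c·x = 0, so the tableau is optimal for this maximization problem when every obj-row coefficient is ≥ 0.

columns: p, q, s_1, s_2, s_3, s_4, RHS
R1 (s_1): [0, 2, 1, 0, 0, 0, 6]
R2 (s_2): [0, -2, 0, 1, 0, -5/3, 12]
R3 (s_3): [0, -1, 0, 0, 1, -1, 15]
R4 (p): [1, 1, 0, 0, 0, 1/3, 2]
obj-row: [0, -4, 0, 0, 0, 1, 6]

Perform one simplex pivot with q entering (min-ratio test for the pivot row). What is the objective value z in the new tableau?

Ratio test on column q — row 1: 6/2 = 3; row 2: entry -2 ≤ 0; row 3: entry -1 ≤ 0; row 4: 2/1 = 2. Minimum is 2 at row 4 (p leaves); pivot element 1.
Pivot on row 4; the obj-row RHS becomes 6 − (-4)·2 = 14.

14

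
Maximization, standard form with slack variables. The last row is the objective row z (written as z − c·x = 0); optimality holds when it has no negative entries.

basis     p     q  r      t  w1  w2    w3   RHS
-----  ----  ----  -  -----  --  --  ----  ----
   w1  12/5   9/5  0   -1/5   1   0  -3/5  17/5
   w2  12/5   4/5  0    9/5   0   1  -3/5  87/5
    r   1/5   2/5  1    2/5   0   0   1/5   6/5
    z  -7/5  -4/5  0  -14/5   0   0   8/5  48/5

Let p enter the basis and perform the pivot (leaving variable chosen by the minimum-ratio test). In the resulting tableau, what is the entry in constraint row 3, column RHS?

Ratio test on column p — row 1: (17/5)/(12/5) = 17/12; row 2: (87/5)/(12/5) = 29/4; row 3: (6/5)/(1/5) = 6. Minimum is 17/12 at row 1 (w1 leaves); pivot element 12/5.
Divide row 1 by 12/5; eliminate column p from the other rows.
Row 3 update in column RHS: 6/5 − (1/5)·(17/12) = 11/12.

11/12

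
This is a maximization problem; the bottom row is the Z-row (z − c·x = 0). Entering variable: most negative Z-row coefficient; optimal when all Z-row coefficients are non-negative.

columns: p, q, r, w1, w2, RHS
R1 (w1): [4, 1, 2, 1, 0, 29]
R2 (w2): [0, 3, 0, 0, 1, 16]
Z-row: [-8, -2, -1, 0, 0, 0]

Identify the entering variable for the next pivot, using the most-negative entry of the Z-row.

p

Negative Z-row entries: p: -8, q: -2, r: -1.
The most negative is -8 in column p, so p enters.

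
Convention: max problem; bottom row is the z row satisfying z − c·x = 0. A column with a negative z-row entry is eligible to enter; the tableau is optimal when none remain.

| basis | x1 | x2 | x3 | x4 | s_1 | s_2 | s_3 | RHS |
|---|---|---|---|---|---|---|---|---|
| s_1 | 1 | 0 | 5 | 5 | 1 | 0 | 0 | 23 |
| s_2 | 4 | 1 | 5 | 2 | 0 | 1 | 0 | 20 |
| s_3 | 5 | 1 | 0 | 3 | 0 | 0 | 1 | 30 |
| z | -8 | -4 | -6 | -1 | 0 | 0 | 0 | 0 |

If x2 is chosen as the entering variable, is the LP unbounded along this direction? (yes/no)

no

Column x2 has positive entries in row(s) 2, 3, so the ratio test bounds it — not unbounded.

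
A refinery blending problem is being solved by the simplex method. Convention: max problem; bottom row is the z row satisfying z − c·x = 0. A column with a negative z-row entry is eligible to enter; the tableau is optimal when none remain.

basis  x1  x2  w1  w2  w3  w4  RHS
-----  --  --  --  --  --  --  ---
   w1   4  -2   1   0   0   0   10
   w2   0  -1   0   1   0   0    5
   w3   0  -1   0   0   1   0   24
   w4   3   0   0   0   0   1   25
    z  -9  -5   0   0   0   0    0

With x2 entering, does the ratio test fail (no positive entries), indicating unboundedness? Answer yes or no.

yes

Every constraint-row entry in column x2 is ≤ 0, so increasing x2 is unbounded.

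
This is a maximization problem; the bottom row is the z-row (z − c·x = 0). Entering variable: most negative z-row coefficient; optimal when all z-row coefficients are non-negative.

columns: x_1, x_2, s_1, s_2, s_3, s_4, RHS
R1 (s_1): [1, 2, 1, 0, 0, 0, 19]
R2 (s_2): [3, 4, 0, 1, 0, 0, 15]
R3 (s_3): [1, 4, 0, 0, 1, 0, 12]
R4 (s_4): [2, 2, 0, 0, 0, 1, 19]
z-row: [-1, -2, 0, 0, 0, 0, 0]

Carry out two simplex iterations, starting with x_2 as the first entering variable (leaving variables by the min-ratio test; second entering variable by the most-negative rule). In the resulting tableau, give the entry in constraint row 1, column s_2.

-1/4

Ratio test on column x_2 — row 1: 19/2 = 19/2; row 2: 15/4 = 15/4; row 3: 12/4 = 3; row 4: 19/2 = 19/2. Minimum is 3 at row 3 (s_3 leaves); pivot element 4.
Divide row 3 by 4; eliminate column x_2 from the other rows.
Second iteration: most negative z-row entry is -1/2 in column x_1, so x_1 enters.
Ratio test on column x_1 — row 1: 13/(1/2) = 26; row 2: 3/2 = 3/2; row 3: 3/(1/4) = 12; row 4: 13/(3/2) = 26/3. Minimum is 3/2 at row 2 (s_2 leaves); pivot element 2.
Divide row 2 by 2; eliminate column x_1 from the other rows.
After both pivots, the entry at constraint row 1, column s_2 is -1/4.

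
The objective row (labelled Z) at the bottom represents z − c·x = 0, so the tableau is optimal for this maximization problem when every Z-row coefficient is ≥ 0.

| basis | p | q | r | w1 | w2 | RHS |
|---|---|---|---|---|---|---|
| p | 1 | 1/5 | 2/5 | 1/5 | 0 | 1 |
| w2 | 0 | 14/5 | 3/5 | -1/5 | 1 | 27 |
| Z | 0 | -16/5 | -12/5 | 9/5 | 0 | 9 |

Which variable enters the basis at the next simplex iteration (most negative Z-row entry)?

Negative Z-row entries: q: -16/5, r: -12/5.
The most negative is -16/5 in column q, so q enters.

q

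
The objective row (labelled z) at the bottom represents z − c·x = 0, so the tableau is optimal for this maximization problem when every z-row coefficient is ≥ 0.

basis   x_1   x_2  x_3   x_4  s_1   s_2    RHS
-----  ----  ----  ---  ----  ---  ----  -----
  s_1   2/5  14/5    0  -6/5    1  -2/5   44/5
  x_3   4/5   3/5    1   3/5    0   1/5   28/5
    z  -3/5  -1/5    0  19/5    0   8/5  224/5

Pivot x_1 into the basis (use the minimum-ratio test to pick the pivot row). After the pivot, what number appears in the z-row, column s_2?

7/4

Ratio test on column x_1 — row 1: (44/5)/(2/5) = 22; row 2: (28/5)/(4/5) = 7. Minimum is 7 at row 2 (x_3 leaves); pivot element 4/5.
Divide row 2 by 4/5; eliminate column x_1 from the other rows.
z-row update in column s_2: 8/5 − (-3/5)·(1/4) = 7/4.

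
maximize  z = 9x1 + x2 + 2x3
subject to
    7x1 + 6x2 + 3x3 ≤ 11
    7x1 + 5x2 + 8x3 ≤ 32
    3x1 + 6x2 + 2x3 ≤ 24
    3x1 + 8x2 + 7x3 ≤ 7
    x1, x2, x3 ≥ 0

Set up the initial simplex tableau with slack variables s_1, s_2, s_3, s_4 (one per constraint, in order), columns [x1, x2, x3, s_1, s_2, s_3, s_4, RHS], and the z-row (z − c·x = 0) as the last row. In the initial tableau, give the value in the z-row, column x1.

-9

The z-row carries the negated objective coefficients: the x1 entry is -9.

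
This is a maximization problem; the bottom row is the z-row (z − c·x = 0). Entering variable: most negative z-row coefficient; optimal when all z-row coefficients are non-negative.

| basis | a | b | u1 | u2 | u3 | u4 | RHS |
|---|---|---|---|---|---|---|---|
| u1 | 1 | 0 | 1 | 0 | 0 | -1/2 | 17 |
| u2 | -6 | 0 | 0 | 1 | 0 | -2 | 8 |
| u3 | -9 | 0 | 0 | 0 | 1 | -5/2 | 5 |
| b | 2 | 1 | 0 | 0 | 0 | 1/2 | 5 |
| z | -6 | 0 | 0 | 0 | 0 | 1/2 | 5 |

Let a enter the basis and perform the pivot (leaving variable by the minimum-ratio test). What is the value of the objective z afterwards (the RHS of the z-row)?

20

Ratio test on column a — row 1: 17/1 = 17; row 2: entry -6 ≤ 0; row 3: entry -9 ≤ 0; row 4: 5/2 = 5/2. Minimum is 5/2 at row 4 (b leaves); pivot element 2.
Pivot on row 4; the z-row RHS becomes 5 − (-6)·(5/2) = 20.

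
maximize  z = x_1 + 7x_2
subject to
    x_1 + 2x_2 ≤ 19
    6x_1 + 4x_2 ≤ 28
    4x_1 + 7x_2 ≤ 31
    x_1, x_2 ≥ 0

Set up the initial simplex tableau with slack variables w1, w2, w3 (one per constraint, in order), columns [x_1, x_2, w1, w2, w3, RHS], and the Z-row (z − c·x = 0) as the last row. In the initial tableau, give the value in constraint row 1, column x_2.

Constraint 1 has coefficient 2 on x_2.

2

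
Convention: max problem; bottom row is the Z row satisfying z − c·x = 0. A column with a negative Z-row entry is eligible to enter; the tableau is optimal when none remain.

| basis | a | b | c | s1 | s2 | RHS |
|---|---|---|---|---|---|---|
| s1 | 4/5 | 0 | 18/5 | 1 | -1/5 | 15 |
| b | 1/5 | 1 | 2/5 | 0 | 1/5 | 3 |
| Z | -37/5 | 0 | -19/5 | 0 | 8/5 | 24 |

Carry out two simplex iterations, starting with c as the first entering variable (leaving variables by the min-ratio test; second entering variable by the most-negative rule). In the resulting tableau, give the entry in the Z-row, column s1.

Ratio test on column c — row 1: 15/(18/5) = 25/6; row 2: 3/(2/5) = 15/2. Minimum is 25/6 at row 1 (s1 leaves); pivot element 18/5.
Divide row 1 by 18/5; eliminate column c from the other rows.
Second iteration: most negative Z-row entry is -59/9 in column a, so a enters.
Ratio test on column a — row 1: (25/6)/(2/9) = 75/4; row 2: (4/3)/(1/9) = 12. Minimum is 12 at row 2 (b leaves); pivot element 1/9.
Divide row 2 by 1/9; eliminate column a from the other rows.
After both pivots, the entry at the Z-row, column s1 is -11/2.

-11/2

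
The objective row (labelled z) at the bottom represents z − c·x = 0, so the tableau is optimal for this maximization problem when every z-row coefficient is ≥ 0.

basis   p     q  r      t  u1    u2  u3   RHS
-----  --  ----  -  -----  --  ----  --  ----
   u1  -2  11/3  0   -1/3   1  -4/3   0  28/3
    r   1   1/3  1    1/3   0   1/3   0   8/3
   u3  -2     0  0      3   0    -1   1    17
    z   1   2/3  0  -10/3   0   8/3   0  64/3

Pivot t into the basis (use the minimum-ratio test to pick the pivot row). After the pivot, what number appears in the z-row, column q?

2/3

Ratio test on column t — row 1: entry -1/3 ≤ 0; row 2: (8/3)/(1/3) = 8; row 3: 17/3 = 17/3. Minimum is 17/3 at row 3 (u3 leaves); pivot element 3.
Divide row 3 by 3; eliminate column t from the other rows.
z-row update in column q: 2/3 − (-10/3)·0 = 2/3.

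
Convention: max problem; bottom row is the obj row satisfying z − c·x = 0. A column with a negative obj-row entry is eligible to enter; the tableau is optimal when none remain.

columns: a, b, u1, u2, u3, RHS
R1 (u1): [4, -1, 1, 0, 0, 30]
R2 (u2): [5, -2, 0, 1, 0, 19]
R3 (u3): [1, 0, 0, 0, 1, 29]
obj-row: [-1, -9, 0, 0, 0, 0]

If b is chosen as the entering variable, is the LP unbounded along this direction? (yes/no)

Every constraint-row entry in column b is ≤ 0, so increasing b is unbounded.

yes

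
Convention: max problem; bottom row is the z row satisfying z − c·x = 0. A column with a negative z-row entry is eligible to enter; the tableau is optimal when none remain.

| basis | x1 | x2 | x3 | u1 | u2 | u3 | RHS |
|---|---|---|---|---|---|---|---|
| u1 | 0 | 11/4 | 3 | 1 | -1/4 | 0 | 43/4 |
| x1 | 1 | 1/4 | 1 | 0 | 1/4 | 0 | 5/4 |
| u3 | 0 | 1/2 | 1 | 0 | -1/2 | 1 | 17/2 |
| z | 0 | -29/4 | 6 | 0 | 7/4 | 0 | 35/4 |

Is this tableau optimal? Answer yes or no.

no

The z-row has a negative entry -29/4 in column x2, so it is not optimal.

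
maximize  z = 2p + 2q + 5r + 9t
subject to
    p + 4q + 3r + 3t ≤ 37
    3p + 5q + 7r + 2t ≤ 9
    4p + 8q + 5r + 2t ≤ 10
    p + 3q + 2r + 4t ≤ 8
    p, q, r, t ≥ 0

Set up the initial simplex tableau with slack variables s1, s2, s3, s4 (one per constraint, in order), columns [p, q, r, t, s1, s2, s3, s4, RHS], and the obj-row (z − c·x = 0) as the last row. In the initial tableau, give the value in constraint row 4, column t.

Constraint 4 has coefficient 4 on t.

4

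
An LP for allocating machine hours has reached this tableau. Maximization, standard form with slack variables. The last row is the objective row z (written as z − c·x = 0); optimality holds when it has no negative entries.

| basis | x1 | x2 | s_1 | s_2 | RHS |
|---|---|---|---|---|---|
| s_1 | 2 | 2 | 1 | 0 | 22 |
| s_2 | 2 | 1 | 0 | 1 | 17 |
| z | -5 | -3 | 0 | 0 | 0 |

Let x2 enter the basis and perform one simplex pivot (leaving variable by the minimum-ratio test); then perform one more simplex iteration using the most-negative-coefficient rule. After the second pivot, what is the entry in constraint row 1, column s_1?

Ratio test on column x2 — row 1: 22/2 = 11; row 2: 17/1 = 17. Minimum is 11 at row 1 (s_1 leaves); pivot element 2.
Divide row 1 by 2; eliminate column x2 from the other rows.
Second iteration: most negative z-row entry is -2 in column x1, so x1 enters.
Ratio test on column x1 — row 1: 11/1 = 11; row 2: 6/1 = 6. Minimum is 6 at row 2 (s_2 leaves); pivot element 1.
Divide row 2 by 1; eliminate column x1 from the other rows.
After both pivots, the entry at constraint row 1, column s_1 is 1.

1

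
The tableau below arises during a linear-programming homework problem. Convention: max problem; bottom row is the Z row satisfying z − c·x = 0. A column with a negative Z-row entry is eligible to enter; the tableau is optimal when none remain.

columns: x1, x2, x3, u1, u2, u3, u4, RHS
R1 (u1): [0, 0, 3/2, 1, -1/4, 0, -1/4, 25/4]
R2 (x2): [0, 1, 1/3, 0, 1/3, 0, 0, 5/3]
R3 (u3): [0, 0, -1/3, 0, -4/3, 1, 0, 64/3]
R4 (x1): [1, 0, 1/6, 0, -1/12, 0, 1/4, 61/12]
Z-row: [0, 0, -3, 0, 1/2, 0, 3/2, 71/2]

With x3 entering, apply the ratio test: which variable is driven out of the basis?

Column x3 entries and ratios — u1: (25/4)/(3/2) = 25/6; x2: (5/3)/(1/3) = 5; u3: -1/3 ≤ 0, skip; x1: (61/12)/(1/6) = 61/2.
Smallest ratio is 25/6 in the row of u1, so u1 leaves.

u1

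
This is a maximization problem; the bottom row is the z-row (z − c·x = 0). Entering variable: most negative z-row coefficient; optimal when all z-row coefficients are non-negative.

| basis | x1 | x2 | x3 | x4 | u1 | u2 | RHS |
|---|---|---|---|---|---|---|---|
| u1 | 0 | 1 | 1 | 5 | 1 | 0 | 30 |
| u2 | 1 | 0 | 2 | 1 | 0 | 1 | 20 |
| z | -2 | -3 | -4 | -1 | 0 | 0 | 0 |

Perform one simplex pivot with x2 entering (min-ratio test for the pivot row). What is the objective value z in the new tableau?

Ratio test on column x2 — row 1: 30/1 = 30; row 2: entry 0 ≤ 0. Minimum is 30 at row 1 (u1 leaves); pivot element 1.
Pivot on row 1; the z-row RHS becomes 0 − (-3)·30 = 90.

90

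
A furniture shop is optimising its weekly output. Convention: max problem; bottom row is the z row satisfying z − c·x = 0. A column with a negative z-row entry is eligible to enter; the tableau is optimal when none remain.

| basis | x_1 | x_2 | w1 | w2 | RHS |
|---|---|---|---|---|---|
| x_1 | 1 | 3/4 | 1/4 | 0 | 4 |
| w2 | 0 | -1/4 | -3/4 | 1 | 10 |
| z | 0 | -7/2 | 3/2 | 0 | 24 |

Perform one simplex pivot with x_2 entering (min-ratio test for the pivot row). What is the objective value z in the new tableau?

Ratio test on column x_2 — row 1: 4/(3/4) = 16/3; row 2: entry -1/4 ≤ 0. Minimum is 16/3 at row 1 (x_1 leaves); pivot element 3/4.
Pivot on row 1; the z-row RHS becomes 24 − (-7/2)·(16/3) = 128/3.

128/3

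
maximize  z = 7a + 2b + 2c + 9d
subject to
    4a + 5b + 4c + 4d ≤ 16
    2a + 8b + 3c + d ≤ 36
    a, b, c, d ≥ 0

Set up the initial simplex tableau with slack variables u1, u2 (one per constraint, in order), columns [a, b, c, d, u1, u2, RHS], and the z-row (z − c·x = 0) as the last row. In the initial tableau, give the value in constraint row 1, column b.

Constraint 1 has coefficient 5 on b.

5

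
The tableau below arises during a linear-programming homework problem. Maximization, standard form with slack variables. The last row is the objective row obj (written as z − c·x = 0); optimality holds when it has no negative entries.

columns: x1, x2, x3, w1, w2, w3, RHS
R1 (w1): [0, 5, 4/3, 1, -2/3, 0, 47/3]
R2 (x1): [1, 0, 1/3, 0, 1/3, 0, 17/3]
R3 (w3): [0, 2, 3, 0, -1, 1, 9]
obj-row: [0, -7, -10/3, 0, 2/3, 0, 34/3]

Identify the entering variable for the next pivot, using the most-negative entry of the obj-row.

x2

Negative obj-row entries: x2: -7, x3: -10/3.
The most negative is -7 in column x2, so x2 enters.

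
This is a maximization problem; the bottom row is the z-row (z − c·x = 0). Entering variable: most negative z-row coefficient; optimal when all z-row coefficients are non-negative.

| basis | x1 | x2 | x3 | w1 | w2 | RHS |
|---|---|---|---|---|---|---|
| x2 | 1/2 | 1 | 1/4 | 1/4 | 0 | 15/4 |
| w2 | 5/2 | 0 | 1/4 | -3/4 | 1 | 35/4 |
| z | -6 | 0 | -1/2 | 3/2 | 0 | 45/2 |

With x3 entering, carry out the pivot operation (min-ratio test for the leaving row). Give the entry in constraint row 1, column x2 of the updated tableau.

4

Ratio test on column x3 — row 1: (15/4)/(1/4) = 15; row 2: (35/4)/(1/4) = 35. Minimum is 15 at row 1 (x2 leaves); pivot element 1/4.
Divide row 1 by 1/4; eliminate column x3 from the other rows.
In the new row 1, the x2 entry is the old entry divided by the pivot: 1/(1/4) = 4.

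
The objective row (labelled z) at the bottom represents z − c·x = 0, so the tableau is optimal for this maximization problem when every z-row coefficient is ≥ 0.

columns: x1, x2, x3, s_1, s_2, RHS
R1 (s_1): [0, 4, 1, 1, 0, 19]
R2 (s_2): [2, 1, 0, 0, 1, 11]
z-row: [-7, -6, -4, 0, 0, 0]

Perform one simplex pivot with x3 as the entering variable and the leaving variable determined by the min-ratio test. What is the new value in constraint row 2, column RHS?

11

Ratio test on column x3 — row 1: 19/1 = 19; row 2: entry 0 ≤ 0. Minimum is 19 at row 1 (s_1 leaves); pivot element 1.
Divide row 1 by 1; eliminate column x3 from the other rows.
Row 2 update in column RHS: 11 − 0·19 = 11.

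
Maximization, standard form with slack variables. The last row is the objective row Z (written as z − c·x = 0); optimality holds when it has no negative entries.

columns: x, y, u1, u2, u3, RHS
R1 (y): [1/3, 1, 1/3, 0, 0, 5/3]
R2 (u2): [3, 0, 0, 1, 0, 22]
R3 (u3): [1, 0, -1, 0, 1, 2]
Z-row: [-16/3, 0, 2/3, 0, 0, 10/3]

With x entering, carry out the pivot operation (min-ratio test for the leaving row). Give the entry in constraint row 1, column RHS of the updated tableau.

Ratio test on column x — row 1: (5/3)/(1/3) = 5; row 2: 22/3 = 22/3; row 3: 2/1 = 2. Minimum is 2 at row 3 (u3 leaves); pivot element 1.
Divide row 3 by 1; eliminate column x from the other rows.
Row 1 update in column RHS: 5/3 − (1/3)·2 = 1.

1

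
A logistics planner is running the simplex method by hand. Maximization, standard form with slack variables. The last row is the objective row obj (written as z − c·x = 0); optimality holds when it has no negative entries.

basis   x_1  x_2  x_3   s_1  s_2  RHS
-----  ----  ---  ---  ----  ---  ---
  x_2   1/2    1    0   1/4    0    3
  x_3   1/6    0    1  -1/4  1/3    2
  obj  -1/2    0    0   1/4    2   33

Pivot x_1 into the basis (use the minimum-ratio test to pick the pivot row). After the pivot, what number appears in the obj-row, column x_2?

1

Ratio test on column x_1 — row 1: 3/(1/2) = 6; row 2: 2/(1/6) = 12. Minimum is 6 at row 1 (x_2 leaves); pivot element 1/2.
Divide row 1 by 1/2; eliminate column x_1 from the other rows.
obj-row update in column x_2: 0 − (-1/2)·2 = 1.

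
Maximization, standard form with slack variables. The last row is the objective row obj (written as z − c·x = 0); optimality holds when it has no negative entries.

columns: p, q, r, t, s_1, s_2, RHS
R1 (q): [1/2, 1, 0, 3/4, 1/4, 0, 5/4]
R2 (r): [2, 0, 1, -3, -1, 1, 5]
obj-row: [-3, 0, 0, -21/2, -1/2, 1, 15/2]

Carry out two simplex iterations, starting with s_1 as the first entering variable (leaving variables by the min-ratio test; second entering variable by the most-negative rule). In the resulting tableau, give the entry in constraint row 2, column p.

4

Ratio test on column s_1 — row 1: (5/4)/(1/4) = 5; row 2: entry -1 ≤ 0. Minimum is 5 at row 1 (q leaves); pivot element 1/4.
Divide row 1 by 1/4; eliminate column s_1 from the other rows.
Second iteration: most negative obj-row entry is -9 in column t, so t enters.
Ratio test on column t — row 1: 5/3 = 5/3; row 2: entry 0 ≤ 0. Minimum is 5/3 at row 1 (s_1 leaves); pivot element 3.
Divide row 1 by 3; eliminate column t from the other rows.
After both pivots, the entry at constraint row 2, column p is 4.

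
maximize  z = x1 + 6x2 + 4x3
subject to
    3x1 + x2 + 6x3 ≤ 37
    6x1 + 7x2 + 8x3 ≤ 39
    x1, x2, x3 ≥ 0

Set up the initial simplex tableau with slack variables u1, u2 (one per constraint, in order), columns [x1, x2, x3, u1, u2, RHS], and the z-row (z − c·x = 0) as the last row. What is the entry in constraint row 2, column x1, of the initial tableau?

6

Constraint 2 has coefficient 6 on x1.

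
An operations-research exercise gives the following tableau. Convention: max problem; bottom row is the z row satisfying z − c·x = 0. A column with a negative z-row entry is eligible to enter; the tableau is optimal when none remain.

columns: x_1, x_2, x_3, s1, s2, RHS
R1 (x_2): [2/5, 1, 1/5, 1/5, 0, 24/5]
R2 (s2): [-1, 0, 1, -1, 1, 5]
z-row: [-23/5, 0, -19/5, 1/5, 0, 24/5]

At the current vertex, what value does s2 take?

s2 is basic (row 2); its value is the RHS of that row, 5.

5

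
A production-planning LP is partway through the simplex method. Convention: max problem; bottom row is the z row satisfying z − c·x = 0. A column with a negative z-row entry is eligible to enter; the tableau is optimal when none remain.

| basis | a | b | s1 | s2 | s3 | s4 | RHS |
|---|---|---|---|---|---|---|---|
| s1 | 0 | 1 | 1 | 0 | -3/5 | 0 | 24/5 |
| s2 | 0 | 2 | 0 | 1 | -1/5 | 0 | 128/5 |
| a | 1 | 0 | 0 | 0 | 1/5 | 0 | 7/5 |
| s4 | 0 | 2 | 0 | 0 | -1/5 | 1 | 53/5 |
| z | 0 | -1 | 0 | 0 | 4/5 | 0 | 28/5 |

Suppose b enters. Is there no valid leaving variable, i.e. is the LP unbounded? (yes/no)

Column b has positive entries in row(s) 1, 2, 4, so the ratio test bounds it — not unbounded.

no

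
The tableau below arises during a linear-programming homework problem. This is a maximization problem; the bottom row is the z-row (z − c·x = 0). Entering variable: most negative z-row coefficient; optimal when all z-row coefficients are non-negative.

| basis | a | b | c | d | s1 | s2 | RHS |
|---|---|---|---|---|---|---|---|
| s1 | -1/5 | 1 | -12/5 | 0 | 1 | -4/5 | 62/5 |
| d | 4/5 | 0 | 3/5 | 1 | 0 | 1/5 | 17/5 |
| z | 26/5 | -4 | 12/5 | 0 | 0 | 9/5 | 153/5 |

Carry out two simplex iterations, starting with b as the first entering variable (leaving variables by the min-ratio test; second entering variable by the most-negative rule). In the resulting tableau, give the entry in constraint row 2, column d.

Ratio test on column b — row 1: (62/5)/1 = 62/5; row 2: entry 0 ≤ 0. Minimum is 62/5 at row 1 (s1 leaves); pivot element 1.
Divide row 1 by 1; eliminate column b from the other rows.
Second iteration: most negative z-row entry is -36/5 in column c, so c enters.
Ratio test on column c — row 1: entry -12/5 ≤ 0; row 2: (17/5)/(3/5) = 17/3. Minimum is 17/3 at row 2 (d leaves); pivot element 3/5.
Divide row 2 by 3/5; eliminate column c from the other rows.
After both pivots, the entry at constraint row 2, column d is 5/3.

5/3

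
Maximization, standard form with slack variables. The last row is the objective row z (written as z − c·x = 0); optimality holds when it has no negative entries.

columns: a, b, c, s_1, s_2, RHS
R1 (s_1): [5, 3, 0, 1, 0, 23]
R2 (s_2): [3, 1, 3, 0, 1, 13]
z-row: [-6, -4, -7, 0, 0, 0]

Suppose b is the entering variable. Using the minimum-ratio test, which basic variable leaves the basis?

Column b entries and ratios — s_1: 23/3 = 23/3; s_2: 13/1 = 13.
Smallest ratio is 23/3 in the row of s_1, so s_1 leaves.

s_1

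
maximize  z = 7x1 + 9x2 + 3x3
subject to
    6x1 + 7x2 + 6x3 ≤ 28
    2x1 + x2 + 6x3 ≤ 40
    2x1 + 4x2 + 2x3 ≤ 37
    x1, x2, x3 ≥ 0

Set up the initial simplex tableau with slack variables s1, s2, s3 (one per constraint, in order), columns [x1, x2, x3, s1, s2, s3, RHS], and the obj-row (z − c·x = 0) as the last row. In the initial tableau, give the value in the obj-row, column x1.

The obj-row carries the negated objective coefficients: the x1 entry is -7.

-7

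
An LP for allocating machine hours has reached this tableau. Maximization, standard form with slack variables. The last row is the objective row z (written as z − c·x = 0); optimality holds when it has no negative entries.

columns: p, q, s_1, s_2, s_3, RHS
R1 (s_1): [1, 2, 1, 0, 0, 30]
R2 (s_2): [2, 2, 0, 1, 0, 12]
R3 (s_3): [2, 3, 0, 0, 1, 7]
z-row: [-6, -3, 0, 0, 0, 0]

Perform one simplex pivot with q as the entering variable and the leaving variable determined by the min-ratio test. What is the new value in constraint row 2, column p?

2/3

Ratio test on column q — row 1: 30/2 = 15; row 2: 12/2 = 6; row 3: 7/3 = 7/3. Minimum is 7/3 at row 3 (s_3 leaves); pivot element 3.
Divide row 3 by 3; eliminate column q from the other rows.
Row 2 update in column p: 2 − 2·(2/3) = 2/3.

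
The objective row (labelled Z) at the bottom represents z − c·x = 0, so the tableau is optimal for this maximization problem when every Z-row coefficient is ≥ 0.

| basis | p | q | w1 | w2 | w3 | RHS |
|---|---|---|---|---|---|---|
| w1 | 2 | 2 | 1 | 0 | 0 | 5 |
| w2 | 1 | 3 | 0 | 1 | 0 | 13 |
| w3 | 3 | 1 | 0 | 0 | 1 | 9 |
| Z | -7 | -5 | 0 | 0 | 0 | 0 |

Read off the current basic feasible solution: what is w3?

w3 is basic (row 3); its value is the RHS of that row, 9.

9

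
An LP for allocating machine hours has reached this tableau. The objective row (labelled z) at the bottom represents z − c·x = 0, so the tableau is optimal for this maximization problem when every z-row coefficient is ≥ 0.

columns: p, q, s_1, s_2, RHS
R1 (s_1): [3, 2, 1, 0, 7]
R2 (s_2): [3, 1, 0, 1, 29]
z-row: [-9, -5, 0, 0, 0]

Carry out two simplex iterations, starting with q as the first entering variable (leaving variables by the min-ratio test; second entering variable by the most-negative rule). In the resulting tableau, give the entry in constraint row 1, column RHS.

7/3

Ratio test on column q — row 1: 7/2 = 7/2; row 2: 29/1 = 29. Minimum is 7/2 at row 1 (s_1 leaves); pivot element 2.
Divide row 1 by 2; eliminate column q from the other rows.
Second iteration: most negative z-row entry is -3/2 in column p, so p enters.
Ratio test on column p — row 1: (7/2)/(3/2) = 7/3; row 2: (51/2)/(3/2) = 17. Minimum is 7/3 at row 1 (q leaves); pivot element 3/2.
Divide row 1 by 3/2; eliminate column p from the other rows.
After both pivots, the entry at constraint row 1, column RHS is 7/3.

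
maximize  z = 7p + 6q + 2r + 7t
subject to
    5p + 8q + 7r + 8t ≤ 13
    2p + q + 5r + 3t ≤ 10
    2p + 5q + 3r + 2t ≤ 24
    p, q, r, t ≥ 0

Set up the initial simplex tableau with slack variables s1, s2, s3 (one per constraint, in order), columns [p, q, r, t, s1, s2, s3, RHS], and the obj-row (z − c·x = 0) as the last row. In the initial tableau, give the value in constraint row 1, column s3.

0

Slack s3 belongs to constraint 3; its column is the unit vector e_3, so the entry in row 1 is 0.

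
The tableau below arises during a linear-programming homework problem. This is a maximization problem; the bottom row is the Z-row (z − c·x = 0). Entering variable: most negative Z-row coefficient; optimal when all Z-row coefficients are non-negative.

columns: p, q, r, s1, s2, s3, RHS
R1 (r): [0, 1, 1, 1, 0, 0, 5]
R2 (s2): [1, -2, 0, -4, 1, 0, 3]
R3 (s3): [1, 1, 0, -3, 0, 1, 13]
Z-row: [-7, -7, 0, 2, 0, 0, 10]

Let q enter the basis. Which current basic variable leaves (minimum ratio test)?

r

Column q entries and ratios — r: 5/1 = 5; s2: -2 ≤ 0, skip; s3: 13/1 = 13.
Smallest ratio is 5 in the row of r, so r leaves.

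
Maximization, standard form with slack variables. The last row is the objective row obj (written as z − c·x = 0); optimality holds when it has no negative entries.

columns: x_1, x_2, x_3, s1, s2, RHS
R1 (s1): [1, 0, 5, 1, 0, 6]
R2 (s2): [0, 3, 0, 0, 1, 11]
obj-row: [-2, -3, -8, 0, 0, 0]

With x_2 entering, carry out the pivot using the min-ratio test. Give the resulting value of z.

Ratio test on column x_2 — row 1: entry 0 ≤ 0; row 2: 11/3 = 11/3. Minimum is 11/3 at row 2 (s2 leaves); pivot element 3.
Pivot on row 2; the obj-row RHS becomes 0 − (-3)·(11/3) = 11.

11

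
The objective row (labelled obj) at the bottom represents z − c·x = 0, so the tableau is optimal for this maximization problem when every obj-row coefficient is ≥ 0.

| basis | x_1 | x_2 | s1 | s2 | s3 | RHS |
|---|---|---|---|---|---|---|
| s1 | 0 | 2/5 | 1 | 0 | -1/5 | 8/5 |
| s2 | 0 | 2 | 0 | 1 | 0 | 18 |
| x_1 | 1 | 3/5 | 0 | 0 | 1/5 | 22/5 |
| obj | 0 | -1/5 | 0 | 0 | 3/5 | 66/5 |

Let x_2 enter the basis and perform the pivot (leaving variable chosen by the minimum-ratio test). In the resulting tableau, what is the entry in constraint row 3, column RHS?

Ratio test on column x_2 — row 1: (8/5)/(2/5) = 4; row 2: 18/2 = 9; row 3: (22/5)/(3/5) = 22/3. Minimum is 4 at row 1 (s1 leaves); pivot element 2/5.
Divide row 1 by 2/5; eliminate column x_2 from the other rows.
Row 3 update in column RHS: 22/5 − (3/5)·4 = 2.

2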